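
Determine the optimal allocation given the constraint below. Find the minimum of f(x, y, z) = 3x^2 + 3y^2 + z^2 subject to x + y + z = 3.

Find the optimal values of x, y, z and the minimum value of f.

Using Lagrange multipliers on f = 3x^2 + 3y^2 + z^2 with constraint x + y + z = 3:
Conditions: 2*3*x = lambda, 2*3*y = lambda, 2*1*z = lambda
So x = lambda/6, y = lambda/6, z = lambda/2
Substituting into constraint: lambda * (5/6) = 3
lambda = 18/5
x = 3/5, y = 3/5, z = 9/5
Minimum value = 27/5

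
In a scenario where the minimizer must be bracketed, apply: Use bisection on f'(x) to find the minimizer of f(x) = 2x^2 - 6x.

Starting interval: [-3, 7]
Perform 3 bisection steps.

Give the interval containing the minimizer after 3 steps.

Finding critical point of f(x) = 2x^2 - 6x using bisection on f'(x) = 4x + -6.
f'(x) = 0 when x = 3/2.
Starting interval: [-3, 7]
Step 1: mid = 2, f'(mid) = 2, new interval = [-3, 2]
Step 2: mid = -1/2, f'(mid) = -8, new interval = [-1/2, 2]
Step 3: mid = 3/4, f'(mid) = -3, new interval = [3/4, 2]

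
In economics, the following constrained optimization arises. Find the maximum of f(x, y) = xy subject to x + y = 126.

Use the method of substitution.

Substitute y = 126 - x into f(x,y) = xy:
g(x) = x(126 - x) = 126x - x^2
g'(x) = 126 - 2x = 0  =>  x = 63
y = 126 - 63 = 63
Maximum value = 63 * 63 = 3969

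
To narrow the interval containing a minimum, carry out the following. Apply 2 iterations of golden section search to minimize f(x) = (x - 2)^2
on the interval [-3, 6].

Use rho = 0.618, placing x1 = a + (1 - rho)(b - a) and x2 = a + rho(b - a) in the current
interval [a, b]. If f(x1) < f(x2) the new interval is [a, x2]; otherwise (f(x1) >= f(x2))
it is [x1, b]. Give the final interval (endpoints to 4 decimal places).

Golden section search for min of f(x) = (x - 2)^2 on [-3, 6].
Each step: x1 = a + (1 - rho)(b - a), x2 = a + rho(b - a); if f(x1) < f(x2) keep [a, x2], otherwise keep [x1, b].
Step 1: [-3.0000, 6.0000], x1=0.4380 (f=2.4398), x2=2.5620 (f=0.3158); f(x1) > f(x2) => keep [0.4380, 6.0000]
Step 2: [0.4380, 6.0000], x1=2.5627 (f=0.3166), x2=3.8753 (f=3.5168); f(x1) < f(x2) => keep [0.4380, 3.8753]
Final interval: [0.4380, 3.8753]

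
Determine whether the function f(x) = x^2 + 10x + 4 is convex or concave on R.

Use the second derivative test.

f(x) = x^2 + 10x + 4
f'(x) = 2x + 10
f''(x) = 2
Since f''(x) = 2 > 0 for all x, f is convex on R.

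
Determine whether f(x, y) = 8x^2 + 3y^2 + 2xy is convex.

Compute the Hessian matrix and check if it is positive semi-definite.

f(x,y) = 8x^2 + 3y^2 + 2xy
Hessian H = [[16, 2], [2, 6]]
trace(H) = 22, det(H) = 92
Eigenvalues: (22 +/- sqrt(116)) / 2 = 16.39, 5.615
Since both eigenvalues > 0, f is convex.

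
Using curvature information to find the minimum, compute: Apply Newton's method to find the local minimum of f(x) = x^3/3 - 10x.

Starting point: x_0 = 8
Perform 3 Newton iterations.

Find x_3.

f(x) = x^3/3 - 10x
f'(x) = x^2 - 10, f''(x) = 2x
Newton update: x_{n+1} = x_n - (x_n^2 - 10)/(2*x_n)
Step 1: x_0 = 8, f'=54, f''=16, x_1 = 37/8
Step 2: x_1 = 37/8, f'=729/64, f''=37/4, x_2 = 2009/592
Step 3: x_2 = 2009/592, f'=531441/350464, f''=2009/296, x_3 = 7540721/2378656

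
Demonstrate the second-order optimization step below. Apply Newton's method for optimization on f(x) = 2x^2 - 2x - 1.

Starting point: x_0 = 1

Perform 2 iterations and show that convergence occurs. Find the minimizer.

f(x) = 2x^2 - 2x - 1, f'(x) = 4x + (-2), f''(x) = 4
Step 1: f'(1) = 2, x_1 = 1 - 2/4 = 1/2
Step 2: f'(1/2) = 0, x_2 = 1/2 (converged)
Newton's method converges in 1 step for quadratics.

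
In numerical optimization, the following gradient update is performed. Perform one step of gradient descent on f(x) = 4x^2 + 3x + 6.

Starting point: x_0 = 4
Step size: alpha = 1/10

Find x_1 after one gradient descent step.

f(x) = 4x^2 + 3x + 6
f'(x) = 8x + 3
f'(4) = 8*4 + (3) = 35
x_1 = x_0 - alpha * f'(x_0) = 4 - 1/10 * 35 = 1/2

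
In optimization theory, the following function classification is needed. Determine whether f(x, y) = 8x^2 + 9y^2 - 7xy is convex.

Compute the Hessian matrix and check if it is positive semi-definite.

f(x,y) = 8x^2 + 9y^2 - 7xy
Hessian H = [[16, -7], [-7, 18]]
trace(H) = 34, det(H) = 239
Eigenvalues: (34 +/- sqrt(200)) / 2 = 24.07, 9.929
Since both eigenvalues > 0, f is convex.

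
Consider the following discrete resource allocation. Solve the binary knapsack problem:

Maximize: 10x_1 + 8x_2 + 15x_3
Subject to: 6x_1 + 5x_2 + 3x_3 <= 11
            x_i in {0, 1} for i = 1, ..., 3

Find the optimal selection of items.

Items: item 1 (v=10, w=6), item 2 (v=8, w=5), item 3 (v=15, w=3)
Capacity: 11
Checking all 8 subsets (w = total weight, v = total value):
  {}: w = 0, v = 0
  {1}: w = 6, v = 10
  {2}: w = 5, v = 8
  {3}: w = 3, v = 15
  {1, 2}: w = 11, v = 18
  {1, 3}: w = 9, v = 25
  {2, 3}: w = 8, v = 23
  {1, 2, 3}: w = 14 > 11, infeasible
Best feasible subset: items [1, 3]
Total weight: 9 <= 11, total value: 25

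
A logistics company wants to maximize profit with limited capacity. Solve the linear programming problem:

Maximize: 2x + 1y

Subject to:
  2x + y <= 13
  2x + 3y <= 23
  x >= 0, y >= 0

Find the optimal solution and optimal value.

Feasible vertices: (0, 0), (0, 23/3), (4, 5), (13/2, 0)
Objective 2x + 1y at each:
  (0, 0): 0
  (0, 23/3): 23/3
  (4, 5): 13
  (13/2, 0): 13
Maximum is 13 at (4, 5).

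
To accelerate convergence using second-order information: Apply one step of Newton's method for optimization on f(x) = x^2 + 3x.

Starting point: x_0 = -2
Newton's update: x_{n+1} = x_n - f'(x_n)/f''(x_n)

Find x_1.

f(x) = x^2 + 3x
f'(x) = 2x + (3), f''(x) = 2
Newton step: x_1 = x_0 - f'(x_0)/f''(x_0)
f'(-2) = -1
x_1 = -2 - -1/2 = -3/2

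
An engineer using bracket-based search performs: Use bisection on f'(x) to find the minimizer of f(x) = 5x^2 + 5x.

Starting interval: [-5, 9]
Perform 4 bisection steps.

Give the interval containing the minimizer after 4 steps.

Finding critical point of f(x) = 5x^2 + 5x using bisection on f'(x) = 10x + 5.
f'(x) = 0 when x = -1/2.
Starting interval: [-5, 9]
Step 1: mid = 2, f'(mid) = 25, new interval = [-5, 2]
Step 2: mid = -3/2, f'(mid) = -10, new interval = [-3/2, 2]
Step 3: mid = 1/4, f'(mid) = 15/2, new interval = [-3/2, 1/4]
Step 4: mid = -5/8, f'(mid) = -5/4, new interval = [-5/8, 1/4]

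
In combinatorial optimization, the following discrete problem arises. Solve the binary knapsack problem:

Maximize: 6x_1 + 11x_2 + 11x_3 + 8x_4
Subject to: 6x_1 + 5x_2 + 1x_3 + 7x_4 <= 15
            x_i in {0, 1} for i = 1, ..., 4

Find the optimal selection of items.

Items: item 1 (v=6, w=6), item 2 (v=11, w=5), item 3 (v=11, w=1), item 4 (v=8, w=7)
Capacity: 15
Checking all 16 subsets (w = total weight, v = total value):
  {}: w = 0, v = 0
  {1}: w = 6, v = 6
  {2}: w = 5, v = 11
  {3}: w = 1, v = 11
  {4}: w = 7, v = 8
  {1, 2}: w = 11, v = 17
  {1, 3}: w = 7, v = 17
  {1, 4}: w = 13, v = 14
  {2, 3}: w = 6, v = 22
  {2, 4}: w = 12, v = 19
  {3, 4}: w = 8, v = 19
  {1, 2, 3}: w = 12, v = 28
  {1, 2, 4}: w = 18 > 15, infeasible
  {1, 3, 4}: w = 14, v = 25
  {2, 3, 4}: w = 13, v = 30
  {1, 2, 3, 4}: w = 19 > 15, infeasible
Best feasible subset: items [2, 3, 4]
Total weight: 13 <= 15, total value: 30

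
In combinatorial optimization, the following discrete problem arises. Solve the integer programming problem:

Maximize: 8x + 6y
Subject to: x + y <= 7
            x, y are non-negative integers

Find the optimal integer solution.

Objective: 8x + 6y, constraint: x + y <= 7
Coefficient of x is 8 >= coefficient of y is 6, so allocate the entire budget to x.
Optimal: x = 7, y = 0, value = 56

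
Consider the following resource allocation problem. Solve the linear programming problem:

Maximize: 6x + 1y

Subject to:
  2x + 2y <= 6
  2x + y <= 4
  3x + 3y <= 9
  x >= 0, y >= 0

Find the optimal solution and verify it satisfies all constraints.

Feasible vertices: (0, 0), (0, 3), (1, 2), (2, 0)
Objective 6x + 1y at each vertex:
  (0, 0): 0
  (0, 3): 3
  (1, 2): 8
  (2, 0): 12
Maximum is 12 at (2, 0).
Verify constraints at (x, y) = (2, 0):
  2*2 + 2*0 = 4 <= 6
  2*2 + 1*0 = 4 <= 4 (active)
  3*2 + 3*0 = 6 <= 9
  x = 2 >= 0, y = 0 >= 0. All constraints satisfied.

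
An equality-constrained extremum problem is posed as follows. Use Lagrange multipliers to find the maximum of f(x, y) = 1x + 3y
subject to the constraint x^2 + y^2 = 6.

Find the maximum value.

Set up Lagrange conditions: grad f = lambda * grad g
  1 = 2*lambda*x
  3 = 2*lambda*y
From these: x/y = 1/3, so x = 1t, y = 3t for some t.
Substitute into constraint: (1t)^2 + (3t)^2 = 6
  t^2 * 10 = 6
  t = sqrt(6/10)
Maximum = 1*x + 3*y = (1^2 + 3^2)*t = 10 * sqrt(6/10) = sqrt(60)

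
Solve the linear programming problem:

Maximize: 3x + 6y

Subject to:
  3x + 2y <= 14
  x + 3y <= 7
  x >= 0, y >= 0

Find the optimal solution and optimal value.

Feasible vertices: (0, 0), (0, 7/3), (4, 1), (14/3, 0)
Objective 3x + 6y at each:
  (0, 0): 0
  (0, 7/3): 14
  (4, 1): 18
  (14/3, 0): 14
Maximum is 18 at (4, 1).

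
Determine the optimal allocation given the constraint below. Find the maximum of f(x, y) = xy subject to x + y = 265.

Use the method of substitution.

Substitute y = 265 - x into f(x,y) = xy:
g(x) = x(265 - x) = 265x - x^2
g'(x) = 265 - 2x = 0  =>  x = 265/2
y = 265 - 265/2 = 265/2
Maximum value = (265/2) * (265/2) = 70225/4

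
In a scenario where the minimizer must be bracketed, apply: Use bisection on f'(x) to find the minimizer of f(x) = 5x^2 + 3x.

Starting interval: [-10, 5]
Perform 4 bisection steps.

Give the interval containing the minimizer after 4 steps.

Finding critical point of f(x) = 5x^2 + 3x using bisection on f'(x) = 10x + 3.
f'(x) = 0 when x = -3/10.
Starting interval: [-10, 5]
Step 1: mid = -5/2, f'(mid) = -22, new interval = [-5/2, 5]
Step 2: mid = 5/4, f'(mid) = 31/2, new interval = [-5/2, 5/4]
Step 3: mid = -5/8, f'(mid) = -13/4, new interval = [-5/8, 5/4]
Step 4: mid = 5/16, f'(mid) = 49/8, new interval = [-5/8, 5/16]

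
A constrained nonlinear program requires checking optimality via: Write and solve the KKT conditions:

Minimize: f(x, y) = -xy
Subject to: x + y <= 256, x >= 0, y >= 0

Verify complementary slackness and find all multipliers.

Problem: min -xy s.t. x + y <= 256 (multiplier lambda), x >= 0 (mu_x), y >= 0 (mu_y)
KKT stationarity: -y + lambda - mu_x = 0, -x + lambda - mu_y = 0, with lambda, mu_x, mu_y >= 0
Complementary slackness: lambda*(x + y - 256) = 0, mu_x*x = 0, mu_y*y = 0
If lambda = 0: y = -mu_x <= 0 and x = -mu_y <= 0 force x = y = 0 with f = 0; but x = y = 128 is feasible with f = -16384 < 0, so this is not the minimum. Hence lambda > 0 and x + y = 256.
Try x > 0, y > 0 (so mu_x = mu_y = 0): y = lambda, x = lambda => x = y = lambda
x + y = 256 => 2*lambda = 256 => lambda = 128
x* = y* = 128 > 0, consistent with mu_x = mu_y = 0.
(Any feasible point with x = 0 or y = 0 has f = 0 > -16384, so the minimum is not on those boundaries.)
min(-xy) = -16384 (i.e. max xy = 16384)
Multipliers: lambda = 128, mu_x = 0, mu_y = 0
Complementary slackness: lambda*(x + y - 256) = 128*(128 + 128 - 256) = 0, mu_x*x = 0*128 = 0, mu_y*y = 0*128 = 0. Satisfied.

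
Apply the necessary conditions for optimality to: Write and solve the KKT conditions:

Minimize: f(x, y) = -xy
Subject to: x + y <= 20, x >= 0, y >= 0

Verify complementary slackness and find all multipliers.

Problem: min -xy s.t. x + y <= 20 (multiplier lambda), x >= 0 (mu_x), y >= 0 (mu_y)
KKT stationarity: -y + lambda - mu_x = 0, -x + lambda - mu_y = 0, with lambda, mu_x, mu_y >= 0
Complementary slackness: lambda*(x + y - 20) = 0, mu_x*x = 0, mu_y*y = 0
If lambda = 0: y = -mu_x <= 0 and x = -mu_y <= 0 force x = y = 0 with f = 0; but x = y = 10 is feasible with f = -100 < 0, so this is not the minimum. Hence lambda > 0 and x + y = 20.
Try x > 0, y > 0 (so mu_x = mu_y = 0): y = lambda, x = lambda => x = y = lambda
x + y = 20 => 2*lambda = 20 => lambda = 10
x* = y* = 10 > 0, consistent with mu_x = mu_y = 0.
(Any feasible point with x = 0 or y = 0 has f = 0 > -100, so the minimum is not on those boundaries.)
min(-xy) = -100 (i.e. max xy = 100)
Multipliers: lambda = 10, mu_x = 0, mu_y = 0
Complementary slackness: lambda*(x + y - 20) = 10*(10 + 10 - 20) = 0, mu_x*x = 0*10 = 0, mu_y*y = 0*10 = 0. Satisfied.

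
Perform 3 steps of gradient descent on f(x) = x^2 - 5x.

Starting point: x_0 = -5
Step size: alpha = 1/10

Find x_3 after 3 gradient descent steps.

f(x) = x^2 - 5x, f'(x) = 2x + (-5)
Step 1: f'(-5) = -15, x_1 = -5 - 1/10 * -15 = -7/2
Step 2: f'(-7/2) = -12, x_2 = -7/2 - 1/10 * -12 = -23/10
Step 3: f'(-23/10) = -48/5, x_3 = -23/10 - 1/10 * -48/5 = -67/50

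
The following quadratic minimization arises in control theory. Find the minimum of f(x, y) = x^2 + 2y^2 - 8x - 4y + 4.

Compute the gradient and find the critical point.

f(x,y) = x^2 + 2y^2 - 8x - 4y + 4
df/dx = 2x + (-8) = 0  =>  x = 4
df/dy = 4y + (-4) = 0  =>  y = 1
f(4, 1) = 1*(4)^2 + 2*(1)^2 + -8*(4) + -4*(1) + 4 = -14
Hessian is diagonal with entries 2, 4 > 0, so this is a minimum.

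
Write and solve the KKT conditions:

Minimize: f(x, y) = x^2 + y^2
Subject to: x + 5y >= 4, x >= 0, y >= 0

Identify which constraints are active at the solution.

KKT conditions for min x^2 + y^2 s.t. 1x + 5y >= 4, x >= 0, y >= 0:
Stationarity: 2x = mu*1 + mu_x, 2y = mu*5 + mu_y, with mu, mu_x, mu_y >= 0
Complementary slackness: mu*(x + 5y - 4) = 0, mu_x*x = 0, mu_y*y = 0
(0, 0) is infeasible (1*0 + 5*0 < 4), so if mu = 0 stationarity would force x = mu_x/2 >= 0, y = mu_y/2 >= 0 with mu_x*x = mu_y*y = 0, i.e. x = y = 0: contradiction. Hence mu > 0 and x + 5y = 4 is active.
Try x > 0, y > 0 (so mu_x = mu_y = 0): x = 1*mu/2, y = 5*mu/2
Substitute: 1*(1*mu/2) + 5*(5*mu/2) = 4
  mu*26/2 = 4 => mu = 4/13
x* = 2/13 > 0, y* = 10/13 > 0, consistent with mu_x = mu_y = 0.
f is convex and the constraints are linear, so this KKT point is the global minimum.
f* = 8/13
Active constraints: x + 5y >= 4 (holds with equality, mu = 4/13 > 0); x >= 0 and y >= 0 are inactive (mu_x = mu_y = 0).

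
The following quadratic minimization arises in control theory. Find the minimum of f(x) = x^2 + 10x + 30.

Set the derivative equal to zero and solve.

f(x) = x^2 + 10x + 30
f'(x) = 2x + (10) = 0
x = -10/2 = -5
f(-5) = 5
Since f''(x) = 2 > 0, this is a minimum.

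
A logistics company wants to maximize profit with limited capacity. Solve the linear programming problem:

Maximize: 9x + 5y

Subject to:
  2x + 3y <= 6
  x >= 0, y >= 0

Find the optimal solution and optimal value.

The feasible region has vertices at [(0, 0), (3, 0), (0, 2)].
Checking objective 9x + 5y at each vertex:
  (0, 0): 9*0 + 5*0 = 0
  (3, 0): 9*3 + 5*0 = 27
  (0, 2): 9*0 + 5*2 = 10
Maximum is 27 at (3, 0).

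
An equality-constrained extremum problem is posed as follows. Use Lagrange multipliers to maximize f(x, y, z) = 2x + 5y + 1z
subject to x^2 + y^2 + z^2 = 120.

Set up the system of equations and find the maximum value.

Lagrange conditions: 2 = 2*lambda*x, 5 = 2*lambda*y, 1 = 2*lambda*z
So x:2 = y:5 = z:1, i.e. x = 2t, y = 5t, z = 1t
Constraint: t^2*(2^2 + 5^2 + 1^2) = 120
  t^2 * 30 = 120  =>  t = sqrt(4)
Maximum = 2*2t + 5*5t + 1*1t = 30*sqrt(4) = 60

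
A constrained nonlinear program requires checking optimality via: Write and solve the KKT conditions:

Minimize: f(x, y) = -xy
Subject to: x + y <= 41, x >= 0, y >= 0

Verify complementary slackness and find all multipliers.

Problem: min -xy s.t. x + y <= 41 (multiplier lambda), x >= 0 (mu_x), y >= 0 (mu_y)
KKT stationarity: -y + lambda - mu_x = 0, -x + lambda - mu_y = 0, with lambda, mu_x, mu_y >= 0
Complementary slackness: lambda*(x + y - 41) = 0, mu_x*x = 0, mu_y*y = 0
If lambda = 0: y = -mu_x <= 0 and x = -mu_y <= 0 force x = y = 0 with f = 0; but x = y = 41/2 is feasible with f = -1681/4 < 0, so this is not the minimum. Hence lambda > 0 and x + y = 41.
Try x > 0, y > 0 (so mu_x = mu_y = 0): y = lambda, x = lambda => x = y = lambda
x + y = 41 => 2*lambda = 41 => lambda = 41/2
x* = y* = 41/2 > 0, consistent with mu_x = mu_y = 0.
(Any feasible point with x = 0 or y = 0 has f = 0 > -1681/4, so the minimum is not on those boundaries.)
min(-xy) = -1681/4 (i.e. max xy = 1681/4)
Multipliers: lambda = 41/2, mu_x = 0, mu_y = 0
Complementary slackness: lambda*(x + y - 41) = 41/2*(41/2 + 41/2 - 41) = 0, mu_x*x = 0*41/2 = 0, mu_y*y = 0*41/2 = 0. Satisfied.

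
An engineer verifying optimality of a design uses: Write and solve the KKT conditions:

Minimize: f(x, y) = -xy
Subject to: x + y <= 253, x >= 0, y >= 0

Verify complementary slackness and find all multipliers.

Problem: min -xy s.t. x + y <= 253 (multiplier lambda), x >= 0 (mu_x), y >= 0 (mu_y)
KKT stationarity: -y + lambda - mu_x = 0, -x + lambda - mu_y = 0, with lambda, mu_x, mu_y >= 0
Complementary slackness: lambda*(x + y - 253) = 0, mu_x*x = 0, mu_y*y = 0
If lambda = 0: y = -mu_x <= 0 and x = -mu_y <= 0 force x = y = 0 with f = 0; but x = y = 253/2 is feasible with f = -64009/4 < 0, so this is not the minimum. Hence lambda > 0 and x + y = 253.
Try x > 0, y > 0 (so mu_x = mu_y = 0): y = lambda, x = lambda => x = y = lambda
x + y = 253 => 2*lambda = 253 => lambda = 253/2
x* = y* = 253/2 > 0, consistent with mu_x = mu_y = 0.
(Any feasible point with x = 0 or y = 0 has f = 0 > -64009/4, so the minimum is not on those boundaries.)
min(-xy) = -64009/4 (i.e. max xy = 64009/4)
Multipliers: lambda = 253/2, mu_x = 0, mu_y = 0
Complementary slackness: lambda*(x + y - 253) = 253/2*(253/2 + 253/2 - 253) = 0, mu_x*x = 0*253/2 = 0, mu_y*y = 0*253/2 = 0. Satisfied.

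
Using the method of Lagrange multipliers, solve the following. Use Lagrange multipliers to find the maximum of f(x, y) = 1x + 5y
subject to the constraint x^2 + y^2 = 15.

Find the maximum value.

Set up Lagrange conditions: grad f = lambda * grad g
  1 = 2*lambda*x
  5 = 2*lambda*y
From these: x/y = 1/5, so x = 1t, y = 5t for some t.
Substitute into constraint: (1t)^2 + (5t)^2 = 15
  t^2 * 26 = 15
  t = sqrt(15/26)
Maximum = 1*x + 5*y = (1^2 + 5^2)*t = 26 * sqrt(15/26) = sqrt(390)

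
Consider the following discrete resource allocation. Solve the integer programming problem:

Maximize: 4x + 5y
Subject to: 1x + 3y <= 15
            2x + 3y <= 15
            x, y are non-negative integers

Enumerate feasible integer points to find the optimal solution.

Constraint 1: 1x + 3y <= 15
Constraint 2: 2x + 3y <= 15
Feasible x range (need y >= 0): 0 <= x <= min(15/1, 15/2) => x in {0, ..., 7}.
Enumerate feasible integer points row by row (the coefficient of y is 5 > 0, so for each x the largest feasible y gives the best value):
  x = 0: y <= min((15 - 1*0)/3, (15 - 2*0)/3) => y in {0, ..., 5}; best 4*0 + 5*5 = 25
  x = 1: y <= min((15 - 1*1)/3, (15 - 2*1)/3) => y in {0, ..., 4}; best 4*1 + 5*4 = 24
  x = 2: y <= min((15 - 1*2)/3, (15 - 2*2)/3) => y in {0, ..., 3}; best 4*2 + 5*3 = 23
  x = 3: y <= min((15 - 1*3)/3, (15 - 2*3)/3) => y in {0, ..., 3}; best 4*3 + 5*3 = 27
  x = 4: y <= min((15 - 1*4)/3, (15 - 2*4)/3) => y in {0, ..., 2}; best 4*4 + 5*2 = 26
  x = 5: y <= min((15 - 1*5)/3, (15 - 2*5)/3) => y in {0, ..., 1}; best 4*5 + 5*1 = 25
  x = 6: y <= min((15 - 1*6)/3, (15 - 2*6)/3) => y in {0, ..., 1}; best 4*6 + 5*1 = 29
  x = 7: y <= min((15 - 1*7)/3, (15 - 2*7)/3) => y in {0}; best 4*7 + 5*0 = 28
The maximum 4x + 5y = 29 is achieved at x = 6, y = 1.
Check: 1*6 + 3*1 = 9 <= 15 and 2*6 + 3*1 = 15 <= 15.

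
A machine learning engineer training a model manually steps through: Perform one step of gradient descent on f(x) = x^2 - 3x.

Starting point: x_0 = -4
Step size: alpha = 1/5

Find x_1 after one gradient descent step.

f(x) = x^2 - 3x
f'(x) = 2x - 3
f'(-4) = 2*-4 + (-3) = -11
x_1 = x_0 - alpha * f'(x_0) = -4 - 1/5 * -11 = -9/5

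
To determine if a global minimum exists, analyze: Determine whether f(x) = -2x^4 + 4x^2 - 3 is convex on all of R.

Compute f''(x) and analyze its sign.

f(x) = -2x^4 + 4x^2 - 3
f'(x) = -8x^3 + 8x
f''(x) = -24x^2 + 8
f''(x) = -24x^2 + 8 -> -inf as |x| -> inf
Therefore, f is not globally convex on R.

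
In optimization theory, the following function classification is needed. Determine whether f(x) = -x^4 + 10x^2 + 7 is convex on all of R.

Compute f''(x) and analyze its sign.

f(x) = -x^4 + 10x^2 + 7
f'(x) = -4x^3 + 20x
f''(x) = -12x^2 + 20
f''(x) = -12x^2 + 20 -> -inf as |x| -> inf
Therefore, f is not globally convex on R.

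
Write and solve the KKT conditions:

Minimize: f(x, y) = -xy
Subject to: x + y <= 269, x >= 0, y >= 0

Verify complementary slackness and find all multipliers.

Problem: min -xy s.t. x + y <= 269 (multiplier lambda), x >= 0 (mu_x), y >= 0 (mu_y)
KKT stationarity: -y + lambda - mu_x = 0, -x + lambda - mu_y = 0, with lambda, mu_x, mu_y >= 0
Complementary slackness: lambda*(x + y - 269) = 0, mu_x*x = 0, mu_y*y = 0
If lambda = 0: y = -mu_x <= 0 and x = -mu_y <= 0 force x = y = 0 with f = 0; but x = y = 269/2 is feasible with f = -72361/4 < 0, so this is not the minimum. Hence lambda > 0 and x + y = 269.
Try x > 0, y > 0 (so mu_x = mu_y = 0): y = lambda, x = lambda => x = y = lambda
x + y = 269 => 2*lambda = 269 => lambda = 269/2
x* = y* = 269/2 > 0, consistent with mu_x = mu_y = 0.
(Any feasible point with x = 0 or y = 0 has f = 0 > -72361/4, so the minimum is not on those boundaries.)
min(-xy) = -72361/4 (i.e. max xy = 72361/4)
Multipliers: lambda = 269/2, mu_x = 0, mu_y = 0
Complementary slackness: lambda*(x + y - 269) = 269/2*(269/2 + 269/2 - 269) = 0, mu_x*x = 0*269/2 = 0, mu_y*y = 0*269/2 = 0. Satisfied.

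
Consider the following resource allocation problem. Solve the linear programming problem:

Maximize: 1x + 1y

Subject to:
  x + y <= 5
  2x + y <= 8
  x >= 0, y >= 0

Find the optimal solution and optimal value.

Feasible vertices: (0, 0), (0, 5), (3, 2), (4, 0)
Objective 1x + 1y at each:
  (0, 0): 0
  (0, 5): 5
  (3, 2): 5
  (4, 0): 4
Maximum is 5 at (0, 5).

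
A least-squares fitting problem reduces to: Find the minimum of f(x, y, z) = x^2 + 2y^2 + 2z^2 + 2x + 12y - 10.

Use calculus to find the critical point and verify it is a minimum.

f(x,y,z) = x^2 + 2y^2 + 2z^2 + 2x + 12y - 10
df/dx = 2x + (2) = 0 => x = -1
df/dy = 4y + (12) = 0 => y = -3
df/dz = 4z + (0) = 0 => z = 0
f(-1,-3,0) = 1*(-1)^2 + 2*(-3)^2 + 2*(0)^2 + 2*(-1) + 12*(-3) + -10 = -29
Hessian is diagonal with entries 2, 4, 4 > 0, confirmed minimum.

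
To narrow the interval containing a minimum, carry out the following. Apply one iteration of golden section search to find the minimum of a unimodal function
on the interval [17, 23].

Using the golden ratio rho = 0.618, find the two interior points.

Golden section search on [17, 23].
Golden ratio rho = 0.618 (approx).
Interior points:
  x_1 = 17 + (1-0.618)*6 = 19.2920
  x_2 = 17 + 0.618*6 = 20.7080
Compare f(x_1) and f(x_2) to determine which subinterval to keep.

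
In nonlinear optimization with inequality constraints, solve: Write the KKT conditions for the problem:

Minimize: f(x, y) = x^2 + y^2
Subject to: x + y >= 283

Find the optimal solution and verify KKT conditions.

KKT conditions for min x^2 + y^2 s.t. x + y >= 283:
Stationarity: 2x = mu, 2y = mu
So x = y = mu/2.
Complementary slackness: mu*(x + y - 283) = 0
Primal feasibility: x + y >= 283; dual feasibility: mu >= 0
If mu = 0 then x = y = 0, but 0 + 0 < 283 is infeasible, so the constraint is active.
Constraint active: x + y = 2*(mu/2) = 283 => mu = 283
x = y = 283/2, f = 80089/2
Verify: stationarity 2*(283/2) = 283 = mu; primal 283/2 + 283/2 = 283 >= 283; dual mu = 283 >= 0; complementary slackness 283*(283 - 283) = 0. All KKT conditions hold.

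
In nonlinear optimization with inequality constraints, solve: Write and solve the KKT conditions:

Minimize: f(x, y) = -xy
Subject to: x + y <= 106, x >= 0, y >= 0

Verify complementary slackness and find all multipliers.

Problem: min -xy s.t. x + y <= 106 (multiplier lambda), x >= 0 (mu_x), y >= 0 (mu_y)
KKT stationarity: -y + lambda - mu_x = 0, -x + lambda - mu_y = 0, with lambda, mu_x, mu_y >= 0
Complementary slackness: lambda*(x + y - 106) = 0, mu_x*x = 0, mu_y*y = 0
If lambda = 0: y = -mu_x <= 0 and x = -mu_y <= 0 force x = y = 0 with f = 0; but x = y = 53 is feasible with f = -2809 < 0, so this is not the minimum. Hence lambda > 0 and x + y = 106.
Try x > 0, y > 0 (so mu_x = mu_y = 0): y = lambda, x = lambda => x = y = lambda
x + y = 106 => 2*lambda = 106 => lambda = 53
x* = y* = 53 > 0, consistent with mu_x = mu_y = 0.
(Any feasible point with x = 0 or y = 0 has f = 0 > -2809, so the minimum is not on those boundaries.)
min(-xy) = -2809 (i.e. max xy = 2809)
Multipliers: lambda = 53, mu_x = 0, mu_y = 0
Complementary slackness: lambda*(x + y - 106) = 53*(53 + 53 - 106) = 0, mu_x*x = 0*53 = 0, mu_y*y = 0*53 = 0. Satisfied.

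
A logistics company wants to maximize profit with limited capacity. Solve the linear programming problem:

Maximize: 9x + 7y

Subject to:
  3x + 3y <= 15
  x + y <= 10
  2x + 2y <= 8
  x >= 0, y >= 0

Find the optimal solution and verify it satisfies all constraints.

Feasible vertices: (0, 0), (0, 4), (4, 0)
Objective 9x + 7y at each vertex:
  (0, 0): 0
  (0, 4): 28
  (4, 0): 36
Maximum is 36 at (4, 0).
Verify constraints at (x, y) = (4, 0):
  3*4 + 3*0 = 12 <= 15
  1*4 + 1*0 = 4 <= 10
  2*4 + 2*0 = 8 <= 8 (active)
  x = 4 >= 0, y = 0 >= 0. All constraints satisfied.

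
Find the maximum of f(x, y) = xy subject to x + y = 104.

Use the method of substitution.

Substitute y = 104 - x into f(x,y) = xy:
g(x) = x(104 - x) = 104x - x^2
g'(x) = 104 - 2x = 0  =>  x = 52
y = 104 - 52 = 52
Maximum value = 52 * 52 = 2704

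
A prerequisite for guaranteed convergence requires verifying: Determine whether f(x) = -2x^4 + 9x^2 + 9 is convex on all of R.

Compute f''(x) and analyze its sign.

f(x) = -2x^4 + 9x^2 + 9
f'(x) = -8x^3 + 18x
f''(x) = -24x^2 + 18
f''(x) = -24x^2 + 18 -> -inf as |x| -> inf
Therefore, f is not globally convex on R.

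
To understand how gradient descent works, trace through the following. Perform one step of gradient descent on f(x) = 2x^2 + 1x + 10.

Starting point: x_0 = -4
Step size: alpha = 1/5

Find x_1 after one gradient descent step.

f(x) = 2x^2 + 1x + 10
f'(x) = 4x + 1
f'(-4) = 4*-4 + (1) = -15
x_1 = x_0 - alpha * f'(x_0) = -4 - 1/5 * -15 = -1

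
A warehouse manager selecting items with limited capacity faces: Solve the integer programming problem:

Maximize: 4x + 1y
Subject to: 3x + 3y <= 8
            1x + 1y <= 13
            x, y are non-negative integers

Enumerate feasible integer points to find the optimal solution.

Constraint 1: 3x + 3y <= 8
Constraint 2: 1x + 1y <= 13
Feasible x range (need y >= 0): 0 <= x <= min(8/3, 13/1) => x in {0, ..., 2}.
Enumerate feasible integer points row by row (the coefficient of y is 1 > 0, so for each x the largest feasible y gives the best value):
  x = 0: y <= min((8 - 3*0)/3, (13 - 1*0)/1) => y in {0, ..., 2}; best 4*0 + 1*2 = 2
  x = 1: y <= min((8 - 3*1)/3, (13 - 1*1)/1) => y in {0, ..., 1}; best 4*1 + 1*1 = 5
  x = 2: y <= min((8 - 3*2)/3, (13 - 1*2)/1) => y in {0}; best 4*2 + 1*0 = 8
The maximum 4x + 1y = 8 is achieved at x = 2, y = 0.
Check: 3*2 + 3*0 = 6 <= 8 and 1*2 + 1*0 = 2 <= 13.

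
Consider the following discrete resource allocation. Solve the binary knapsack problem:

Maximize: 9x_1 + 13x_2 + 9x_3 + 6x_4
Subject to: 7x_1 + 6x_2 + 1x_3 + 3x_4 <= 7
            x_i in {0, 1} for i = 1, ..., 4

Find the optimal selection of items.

Items: item 1 (v=9, w=7), item 2 (v=13, w=6), item 3 (v=9, w=1), item 4 (v=6, w=3)
Capacity: 7
Checking all 16 subsets (w = total weight, v = total value):
  {}: w = 0, v = 0
  {1}: w = 7, v = 9
  {2}: w = 6, v = 13
  {3}: w = 1, v = 9
  {4}: w = 3, v = 6
  {1, 2}: w = 13 > 7, infeasible
  {1, 3}: w = 8 > 7, infeasible
  {1, 4}: w = 10 > 7, infeasible
  {2, 3}: w = 7, v = 22
  {2, 4}: w = 9 > 7, infeasible
  {3, 4}: w = 4, v = 15
  {1, 2, 3}: w = 14 > 7, infeasible
  {1, 2, 4}: w = 16 > 7, infeasible
  {1, 3, 4}: w = 11 > 7, infeasible
  {2, 3, 4}: w = 10 > 7, infeasible
  {1, 2, 3, 4}: w = 17 > 7, infeasible
Best feasible subset: items [2, 3]
Total weight: 7 <= 7, total value: 22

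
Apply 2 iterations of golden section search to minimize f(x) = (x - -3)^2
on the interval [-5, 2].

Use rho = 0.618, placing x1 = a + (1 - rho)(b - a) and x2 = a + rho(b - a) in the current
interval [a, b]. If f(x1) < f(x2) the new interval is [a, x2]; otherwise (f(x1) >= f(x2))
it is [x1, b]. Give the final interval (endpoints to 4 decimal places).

Golden section search for min of f(x) = (x - -3)^2 on [-5, 2].
Each step: x1 = a + (1 - rho)(b - a), x2 = a + rho(b - a); if f(x1) < f(x2) keep [a, x2], otherwise keep [x1, b].
Step 1: [-5.0000, 2.0000], x1=-2.3260 (f=0.4543), x2=-0.6740 (f=5.4103); f(x1) < f(x2) => keep [-5.0000, -0.6740]
Step 2: [-5.0000, -0.6740], x1=-3.3475 (f=0.1207), x2=-2.3265 (f=0.4536); f(x1) < f(x2) => keep [-5.0000, -2.3265]
Final interval: [-5.0000, -2.3265]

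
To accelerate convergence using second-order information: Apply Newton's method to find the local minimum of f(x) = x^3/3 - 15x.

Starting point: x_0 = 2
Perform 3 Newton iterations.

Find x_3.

f(x) = x^3/3 - 15x
f'(x) = x^2 - 15, f''(x) = 2x
Newton update: x_{n+1} = x_n - (x_n^2 - 15)/(2*x_n)
Step 1: x_0 = 2, f'=-11, f''=4, x_1 = 19/4
Step 2: x_1 = 19/4, f'=121/16, f''=19/2, x_2 = 601/152
Step 3: x_2 = 601/152, f'=14641/23104, f''=601/76, x_3 = 707761/182704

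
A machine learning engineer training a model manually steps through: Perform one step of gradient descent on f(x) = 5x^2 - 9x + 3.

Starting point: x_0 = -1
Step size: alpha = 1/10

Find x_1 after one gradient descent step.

f(x) = 5x^2 - 9x + 3
f'(x) = 10x - 9
f'(-1) = 10*-1 + (-9) = -19
x_1 = x_0 - alpha * f'(x_0) = -1 - 1/10 * -19 = 9/10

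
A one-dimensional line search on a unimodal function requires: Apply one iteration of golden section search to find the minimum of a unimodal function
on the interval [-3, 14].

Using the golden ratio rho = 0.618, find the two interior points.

Golden section search on [-3, 14].
Golden ratio rho = 0.618 (approx).
Interior points:
  x_1 = -3 + (1-0.618)*17 = 3.4940
  x_2 = -3 + 0.618*17 = 7.5060
Compare f(x_1) and f(x_2) to determine which subinterval to keep.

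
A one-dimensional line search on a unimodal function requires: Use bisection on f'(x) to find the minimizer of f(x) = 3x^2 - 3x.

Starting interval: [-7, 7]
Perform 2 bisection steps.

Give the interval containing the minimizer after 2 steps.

Finding critical point of f(x) = 3x^2 - 3x using bisection on f'(x) = 6x + -3.
f'(x) = 0 when x = 1/2.
Starting interval: [-7, 7]
Step 1: mid = 0, f'(mid) = -3, new interval = [0, 7]
Step 2: mid = 7/2, f'(mid) = 18, new interval = [0, 7/2]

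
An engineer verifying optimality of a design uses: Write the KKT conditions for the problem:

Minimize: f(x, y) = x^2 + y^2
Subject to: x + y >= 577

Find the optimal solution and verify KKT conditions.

KKT conditions for min x^2 + y^2 s.t. x + y >= 577:
Stationarity: 2x = mu, 2y = mu
So x = y = mu/2.
Complementary slackness: mu*(x + y - 577) = 0
Primal feasibility: x + y >= 577; dual feasibility: mu >= 0
If mu = 0 then x = y = 0, but 0 + 0 < 577 is infeasible, so the constraint is active.
Constraint active: x + y = 2*(mu/2) = 577 => mu = 577
x = y = 577/2, f = 332929/2
Verify: stationarity 2*(577/2) = 577 = mu; primal 577/2 + 577/2 = 577 >= 577; dual mu = 577 >= 0; complementary slackness 577*(577 - 577) = 0. All KKT conditions hold.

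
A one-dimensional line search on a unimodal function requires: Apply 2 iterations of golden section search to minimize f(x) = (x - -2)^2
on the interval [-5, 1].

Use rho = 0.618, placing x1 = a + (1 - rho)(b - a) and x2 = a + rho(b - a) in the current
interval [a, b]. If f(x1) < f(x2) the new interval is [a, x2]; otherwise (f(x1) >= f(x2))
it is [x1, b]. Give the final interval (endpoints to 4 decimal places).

Golden section search for min of f(x) = (x - -2)^2 on [-5, 1].
Each step: x1 = a + (1 - rho)(b - a), x2 = a + rho(b - a); if f(x1) < f(x2) keep [a, x2], otherwise keep [x1, b].
Step 1: [-5.0000, 1.0000], x1=-2.7080 (f=0.5013), x2=-1.2920 (f=0.5013); f(x1) = f(x2) (tie, not '<') => keep [-2.7080, 1.0000]
Step 2: [-2.7080, 1.0000], x1=-1.2915 (f=0.5019), x2=-0.4165 (f=2.5076); f(x1) < f(x2) => keep [-2.7080, -0.4165]
Final interval: [-2.7080, -0.4165]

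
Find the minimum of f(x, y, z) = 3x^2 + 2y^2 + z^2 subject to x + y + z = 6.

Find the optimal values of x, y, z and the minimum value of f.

Using Lagrange multipliers on f = 3x^2 + 2y^2 + z^2 with constraint x + y + z = 6:
Conditions: 2*3*x = lambda, 2*2*y = lambda, 2*1*z = lambda
So x = lambda/6, y = lambda/4, z = lambda/2
Substituting into constraint: lambda * (11/12) = 6
lambda = 72/11
x = 12/11, y = 18/11, z = 36/11
Minimum value = 216/11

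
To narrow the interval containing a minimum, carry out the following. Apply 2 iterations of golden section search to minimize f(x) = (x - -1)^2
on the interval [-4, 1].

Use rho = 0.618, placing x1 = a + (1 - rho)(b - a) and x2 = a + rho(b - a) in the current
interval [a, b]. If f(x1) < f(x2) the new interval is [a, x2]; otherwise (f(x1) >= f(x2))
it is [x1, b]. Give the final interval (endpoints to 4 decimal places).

Golden section search for min of f(x) = (x - -1)^2 on [-4, 1].
Each step: x1 = a + (1 - rho)(b - a), x2 = a + rho(b - a); if f(x1) < f(x2) keep [a, x2], otherwise keep [x1, b].
Step 1: [-4.0000, 1.0000], x1=-2.0900 (f=1.1881), x2=-0.9100 (f=0.0081); f(x1) > f(x2) => keep [-2.0900, 1.0000]
Step 2: [-2.0900, 1.0000], x1=-0.9096 (f=0.0082), x2=-0.1804 (f=0.6718); f(x1) < f(x2) => keep [-2.0900, -0.1804]
Final interval: [-2.0900, -0.1804]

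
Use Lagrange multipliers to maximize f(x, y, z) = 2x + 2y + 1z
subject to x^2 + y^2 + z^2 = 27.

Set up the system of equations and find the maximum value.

Lagrange conditions: 2 = 2*lambda*x, 2 = 2*lambda*y, 1 = 2*lambda*z
So x:2 = y:2 = z:1, i.e. x = 2t, y = 2t, z = 1t
Constraint: t^2*(2^2 + 2^2 + 1^2) = 27
  t^2 * 9 = 27  =>  t = sqrt(3)
Maximum = 2*2t + 2*2t + 1*1t = 9*sqrt(3) = sqrt(243)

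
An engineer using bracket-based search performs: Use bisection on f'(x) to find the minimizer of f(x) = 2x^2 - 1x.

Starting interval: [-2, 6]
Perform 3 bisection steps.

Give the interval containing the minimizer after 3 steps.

Finding critical point of f(x) = 2x^2 - 1x using bisection on f'(x) = 4x + -1.
f'(x) = 0 when x = 1/4.
Starting interval: [-2, 6]
Step 1: mid = 2, f'(mid) = 7, new interval = [-2, 2]
Step 2: mid = 0, f'(mid) = -1, new interval = [0, 2]
Step 3: mid = 1, f'(mid) = 3, new interval = [0, 1]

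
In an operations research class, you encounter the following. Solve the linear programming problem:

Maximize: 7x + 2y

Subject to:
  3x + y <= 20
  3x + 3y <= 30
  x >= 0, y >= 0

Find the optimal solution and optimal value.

Feasible vertices: (0, 0), (0, 10), (5, 5), (20/3, 0)
Objective 7x + 2y at each:
  (0, 0): 0
  (0, 10): 20
  (5, 5): 45
  (20/3, 0): 140/3
Maximum is 140/3 at (20/3, 0).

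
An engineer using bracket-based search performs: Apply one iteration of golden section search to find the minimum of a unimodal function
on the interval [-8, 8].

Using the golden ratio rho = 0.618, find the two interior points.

Golden section search on [-8, 8].
Golden ratio rho = 0.618 (approx).
Interior points:
  x_1 = -8 + (1-0.618)*16 = -1.8880
  x_2 = -8 + 0.618*16 = 1.8880
Compare f(x_1) and f(x_2) to determine which subinterval to keep.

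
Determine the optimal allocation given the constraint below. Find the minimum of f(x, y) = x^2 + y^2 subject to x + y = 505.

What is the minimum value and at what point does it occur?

Substitute y = 505 - x into f(x,y) = x^2 + y^2:
g(x) = x^2 + (505 - x)^2 = 2x^2 - 1010x + 255025
g'(x) = 4x - 1010 = 0  =>  x = 505/2
y = 505 - 505/2 = 505/2
Minimum value = (505/2)^2 + (505/2)^2 = 255025/2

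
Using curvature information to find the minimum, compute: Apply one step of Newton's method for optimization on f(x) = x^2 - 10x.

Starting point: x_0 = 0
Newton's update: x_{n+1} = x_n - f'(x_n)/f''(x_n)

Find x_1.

f(x) = x^2 - 10x
f'(x) = 2x + (-10), f''(x) = 2
Newton step: x_1 = x_0 - f'(x_0)/f''(x_0)
f'(0) = -10
x_1 = 0 - -10/2 = 5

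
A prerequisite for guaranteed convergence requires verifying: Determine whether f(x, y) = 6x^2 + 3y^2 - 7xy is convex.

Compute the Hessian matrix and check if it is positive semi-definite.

f(x,y) = 6x^2 + 3y^2 - 7xy
Hessian H = [[12, -7], [-7, 6]]
trace(H) = 18, det(H) = 23
Eigenvalues: (18 +/- sqrt(232)) / 2 = 16.62, 1.384
Since both eigenvalues > 0, f is convex.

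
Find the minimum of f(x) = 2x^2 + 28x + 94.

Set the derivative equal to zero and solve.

f(x) = 2x^2 + 28x + 94
f'(x) = 4x + (28) = 0
x = -28/4 = -7
f(-7) = -4
Since f''(x) = 4 > 0, this is a minimum.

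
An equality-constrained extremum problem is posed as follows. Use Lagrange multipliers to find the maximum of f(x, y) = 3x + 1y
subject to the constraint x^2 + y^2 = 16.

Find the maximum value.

Set up Lagrange conditions: grad f = lambda * grad g
  3 = 2*lambda*x
  1 = 2*lambda*y
From these: x/y = 3/1, so x = 3t, y = 1t for some t.
Substitute into constraint: (3t)^2 + (1t)^2 = 16
  t^2 * 10 = 16
  t = sqrt(16/10)
Maximum = 3*x + 1*y = (3^2 + 1^2)*t = 10 * sqrt(16/10) = sqrt(160)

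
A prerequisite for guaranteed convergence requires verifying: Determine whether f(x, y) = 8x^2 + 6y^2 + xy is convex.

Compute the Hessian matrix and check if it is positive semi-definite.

f(x,y) = 8x^2 + 6y^2 + xy
Hessian H = [[16, 1], [1, 12]]
trace(H) = 28, det(H) = 191
Eigenvalues: (28 +/- sqrt(20)) / 2 = 16.24, 11.76
Since both eigenvalues > 0, f is convex.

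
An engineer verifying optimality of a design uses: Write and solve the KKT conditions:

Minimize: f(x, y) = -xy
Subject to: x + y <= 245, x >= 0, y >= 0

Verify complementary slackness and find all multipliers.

Problem: min -xy s.t. x + y <= 245 (multiplier lambda), x >= 0 (mu_x), y >= 0 (mu_y)
KKT stationarity: -y + lambda - mu_x = 0, -x + lambda - mu_y = 0, with lambda, mu_x, mu_y >= 0
Complementary slackness: lambda*(x + y - 245) = 0, mu_x*x = 0, mu_y*y = 0
If lambda = 0: y = -mu_x <= 0 and x = -mu_y <= 0 force x = y = 0 with f = 0; but x = y = 245/2 is feasible with f = -60025/4 < 0, so this is not the minimum. Hence lambda > 0 and x + y = 245.
Try x > 0, y > 0 (so mu_x = mu_y = 0): y = lambda, x = lambda => x = y = lambda
x + y = 245 => 2*lambda = 245 => lambda = 245/2
x* = y* = 245/2 > 0, consistent with mu_x = mu_y = 0.
(Any feasible point with x = 0 or y = 0 has f = 0 > -60025/4, so the minimum is not on those boundaries.)
min(-xy) = -60025/4 (i.e. max xy = 60025/4)
Multipliers: lambda = 245/2, mu_x = 0, mu_y = 0
Complementary slackness: lambda*(x + y - 245) = 245/2*(245/2 + 245/2 - 245) = 0, mu_x*x = 0*245/2 = 0, mu_y*y = 0*245/2 = 0. Satisfied.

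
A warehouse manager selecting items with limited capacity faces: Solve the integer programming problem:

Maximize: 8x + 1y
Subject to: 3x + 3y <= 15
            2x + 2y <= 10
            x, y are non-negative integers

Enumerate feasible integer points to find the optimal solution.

Constraint 1: 3x + 3y <= 15
Constraint 2: 2x + 2y <= 10
Feasible x range (need y >= 0): 0 <= x <= min(15/3, 10/2) => x in {0, ..., 5}.
Enumerate feasible integer points row by row (the coefficient of y is 1 > 0, so for each x the largest feasible y gives the best value):
  x = 0: y <= min((15 - 3*0)/3, (10 - 2*0)/2) => y in {0, ..., 5}; best 8*0 + 1*5 = 5
  x = 1: y <= min((15 - 3*1)/3, (10 - 2*1)/2) => y in {0, ..., 4}; best 8*1 + 1*4 = 12
  x = 2: y <= min((15 - 3*2)/3, (10 - 2*2)/2) => y in {0, ..., 3}; best 8*2 + 1*3 = 19
  x = 3: y <= min((15 - 3*3)/3, (10 - 2*3)/2) => y in {0, ..., 2}; best 8*3 + 1*2 = 26
  x = 4: y <= min((15 - 3*4)/3, (10 - 2*4)/2) => y in {0, ..., 1}; best 8*4 + 1*1 = 33
  x = 5: y <= min((15 - 3*5)/3, (10 - 2*5)/2) => y in {0}; best 8*5 + 1*0 = 40
The maximum 8x + 1y = 40 is achieved at x = 5, y = 0.
Check: 3*5 + 3*0 = 15 <= 15 and 2*5 + 2*0 = 10 <= 10.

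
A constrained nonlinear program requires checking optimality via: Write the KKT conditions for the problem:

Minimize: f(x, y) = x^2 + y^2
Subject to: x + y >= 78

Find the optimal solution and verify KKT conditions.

KKT conditions for min x^2 + y^2 s.t. x + y >= 78:
Stationarity: 2x = mu, 2y = mu
So x = y = mu/2.
Complementary slackness: mu*(x + y - 78) = 0
Primal feasibility: x + y >= 78; dual feasibility: mu >= 0
If mu = 0 then x = y = 0, but 0 + 0 < 78 is infeasible, so the constraint is active.
Constraint active: x + y = 2*(mu/2) = 78 => mu = 78
x = y = 39, f = 3042
Verify: stationarity 2*39 = 78 = mu; primal 39 + 39 = 78 >= 78; dual mu = 78 >= 0; complementary slackness 78*(78 - 78) = 0. All KKT conditions hold.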